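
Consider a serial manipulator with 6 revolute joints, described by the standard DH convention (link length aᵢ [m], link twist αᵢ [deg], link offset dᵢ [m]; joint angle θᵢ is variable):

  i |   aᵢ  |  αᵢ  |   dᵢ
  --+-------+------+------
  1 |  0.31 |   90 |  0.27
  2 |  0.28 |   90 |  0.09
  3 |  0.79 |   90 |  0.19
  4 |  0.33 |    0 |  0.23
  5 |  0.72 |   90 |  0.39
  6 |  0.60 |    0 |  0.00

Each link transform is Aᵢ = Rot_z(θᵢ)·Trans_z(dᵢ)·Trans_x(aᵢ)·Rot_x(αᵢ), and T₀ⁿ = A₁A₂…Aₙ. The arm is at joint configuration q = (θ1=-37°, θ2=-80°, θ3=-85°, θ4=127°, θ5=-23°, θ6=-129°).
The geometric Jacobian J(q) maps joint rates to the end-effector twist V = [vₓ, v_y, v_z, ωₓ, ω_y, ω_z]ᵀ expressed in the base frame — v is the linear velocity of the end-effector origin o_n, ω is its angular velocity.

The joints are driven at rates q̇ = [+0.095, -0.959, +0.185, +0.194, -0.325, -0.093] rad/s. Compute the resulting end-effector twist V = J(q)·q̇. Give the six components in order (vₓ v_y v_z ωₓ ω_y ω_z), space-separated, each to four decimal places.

o_n = [-0.0879, 0.6047, -0.0350]
J₁: ẑ×o_n = [-0.6047, -0.0879, 0.0000], ω = ẑ
J2: z=[-0.6018, -0.7986, 0.0000] o=[0.2476, -0.1866, 0.2700] → [0.2436, -0.1836, -0.7441, -0.6018, -0.7986, 0.0000]
J3: z=[-0.7865, 0.5927, -0.1736] o=[0.2322, -0.2877, -0.0057] → [0.1376, 0.0325, -0.5121, -0.7865, 0.5927, -0.1736]
J4: z=[-0.0857, 0.1737, 0.9811] o=[0.5660, 0.4462, -0.1065] → [-0.1430, -0.6354, 0.1000, -0.0857, 0.1737, 0.9811]
J5: z=[-0.0857, 0.1737, 0.9811] o=[0.2175, 0.4862, 0.0904] → [-0.1380, -0.3104, 0.0429, -0.0857, 0.1737, 0.9811]
J6: z=[0.4032, 0.9065, -0.1253] o=[-0.4719, 0.8310, 0.3666] → [-0.3925, 0.1138, -0.4393, 0.4032, 0.9065, -0.1253]
V = J·q̇ = [-0.2120, 0.1408, 0.6652, 0.4054, 0.7685, -0.0540]

-0.2120 0.1408 0.6652 0.4054 0.7685 -0.0540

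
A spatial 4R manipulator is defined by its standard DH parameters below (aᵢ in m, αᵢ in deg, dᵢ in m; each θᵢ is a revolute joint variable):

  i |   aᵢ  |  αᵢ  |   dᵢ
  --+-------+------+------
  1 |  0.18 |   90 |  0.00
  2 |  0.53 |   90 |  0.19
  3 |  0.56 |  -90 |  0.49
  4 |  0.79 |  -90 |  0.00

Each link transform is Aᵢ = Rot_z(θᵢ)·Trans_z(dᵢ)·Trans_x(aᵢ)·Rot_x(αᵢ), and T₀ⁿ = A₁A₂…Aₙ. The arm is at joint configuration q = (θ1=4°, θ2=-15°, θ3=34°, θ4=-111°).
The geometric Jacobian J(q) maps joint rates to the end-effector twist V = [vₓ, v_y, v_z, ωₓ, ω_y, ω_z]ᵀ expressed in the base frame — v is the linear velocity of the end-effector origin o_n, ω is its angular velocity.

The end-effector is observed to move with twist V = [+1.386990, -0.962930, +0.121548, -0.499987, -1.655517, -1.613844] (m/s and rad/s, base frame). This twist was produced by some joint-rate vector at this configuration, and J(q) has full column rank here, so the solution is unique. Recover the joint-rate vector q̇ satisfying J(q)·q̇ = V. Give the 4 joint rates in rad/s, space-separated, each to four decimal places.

-0.9440 0.9940 0.8060 0.7510

o_n = [0.6186, -0.3024, -1.3823]
J₁: ẑ×o_n = [0.3024, 0.6186, -0.0000], ω = ẑ
J2: z=[0.0698, -0.9976, 0.0000] o=[0.1796, 0.0126, 0.0000] → [1.3789, 0.0964, 0.4160, 0.0698, -0.9976, 0.0000]
J3: z=[-0.2582, -0.0181, -0.9659] o=[0.7035, -0.1413, -0.1372] → [-0.1332, -0.2394, 0.0401, -0.2582, -0.0181, -0.9659]
J4: z=[-0.4810, -0.8647, 0.1447] o=[1.0462, -0.4312, -0.7306] → [0.5448, -0.3753, -0.4317, -0.4810, -0.8647, 0.1447]
q̇ = J⁺·V = [-0.9440, 0.9940, 0.8060, 0.7510]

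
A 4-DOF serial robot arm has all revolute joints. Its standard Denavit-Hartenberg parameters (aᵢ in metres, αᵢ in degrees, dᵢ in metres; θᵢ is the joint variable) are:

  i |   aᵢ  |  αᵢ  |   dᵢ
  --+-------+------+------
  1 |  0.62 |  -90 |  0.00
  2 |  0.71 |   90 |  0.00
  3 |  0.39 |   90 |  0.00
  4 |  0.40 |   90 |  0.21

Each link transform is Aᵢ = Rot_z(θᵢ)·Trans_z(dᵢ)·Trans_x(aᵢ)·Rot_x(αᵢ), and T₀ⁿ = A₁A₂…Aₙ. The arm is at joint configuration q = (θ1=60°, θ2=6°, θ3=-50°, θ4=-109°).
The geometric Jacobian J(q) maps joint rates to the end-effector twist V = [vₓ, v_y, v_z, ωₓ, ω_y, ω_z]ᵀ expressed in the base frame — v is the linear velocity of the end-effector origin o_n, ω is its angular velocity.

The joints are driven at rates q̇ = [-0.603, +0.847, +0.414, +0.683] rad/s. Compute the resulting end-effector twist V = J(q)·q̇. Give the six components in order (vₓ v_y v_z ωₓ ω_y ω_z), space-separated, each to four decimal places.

0.6992 -0.7386 -0.6900 -0.5919 -0.2092 -0.1366

o_n = [0.9356, 0.9525, -0.4510]
J₁: ẑ×o_n = [-0.9525, 0.9356, 0.0000], ω = ẑ
J2: z=[-0.8660, 0.5000, 0.0000] o=[0.3100, 0.5369, 0.0000] → [-0.2255, -0.3906, -0.6727, -0.8660, 0.5000, 0.0000]
J3: z=[0.0523, 0.0905, 0.9945] o=[0.6631, 1.1484, -0.0742] → [0.1608, 0.2907, -0.0349, 0.0523, 0.0905, 0.9945]
J4: z=[0.1757, -0.9812, 0.0801] o=[1.0464, 1.2150, -0.1004] → [0.3650, 0.0527, -0.1549, 0.1757, -0.9812, 0.0801]
V = J·q̇ = [0.6992, -0.7386, -0.6900, -0.5919, -0.2092, -0.1366]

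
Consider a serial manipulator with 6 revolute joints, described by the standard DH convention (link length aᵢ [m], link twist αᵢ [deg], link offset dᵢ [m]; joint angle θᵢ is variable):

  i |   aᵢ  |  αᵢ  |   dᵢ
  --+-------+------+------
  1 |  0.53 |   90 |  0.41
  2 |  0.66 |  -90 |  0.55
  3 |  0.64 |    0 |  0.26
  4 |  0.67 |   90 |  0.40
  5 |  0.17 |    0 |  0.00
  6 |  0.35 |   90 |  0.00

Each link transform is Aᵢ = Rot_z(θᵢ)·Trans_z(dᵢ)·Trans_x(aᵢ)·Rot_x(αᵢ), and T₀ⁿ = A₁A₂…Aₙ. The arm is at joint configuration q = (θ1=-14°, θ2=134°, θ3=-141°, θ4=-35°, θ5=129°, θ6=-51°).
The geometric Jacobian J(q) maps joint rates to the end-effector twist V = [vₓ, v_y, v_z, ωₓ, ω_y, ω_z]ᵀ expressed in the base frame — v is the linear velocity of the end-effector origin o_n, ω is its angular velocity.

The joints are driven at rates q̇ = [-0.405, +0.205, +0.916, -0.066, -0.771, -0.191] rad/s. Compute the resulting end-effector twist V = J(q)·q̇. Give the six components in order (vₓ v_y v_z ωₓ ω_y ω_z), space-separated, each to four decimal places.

o_n = [-0.2009, -0.9775, -0.7173]
J₁: ẑ×o_n = [0.9775, -0.2009, 0.0000], ω = ẑ
J2: z=[-0.2419, -0.9703, 0.0000] o=[0.5143, -0.1282, 0.4100] → [1.0938, -0.2727, -0.4885, -0.2419, -0.9703, 0.0000]
J3: z=[-0.6980, 0.1740, -0.6947] o=[-0.0637, -0.5510, 0.8848] → [-0.5751, -1.0229, 0.3216, -0.6980, 0.1740, -0.6947]
J4: z=[-0.6980, 0.1740, -0.6947] o=[-0.0073, -0.9801, 0.3464] → [-0.1833, -0.6079, 0.0319, -0.6980, 0.1740, -0.6947]
J5: z=[0.2884, 0.9562, -0.0502] o=[0.1527, -1.0682, -0.4123] → [-0.2871, 0.1057, 0.3642, 0.2884, 0.9562, -0.0502]
J6: z=[0.2884, 0.9562, -0.0502] o=[-0.0097, -1.0200, -0.4273] → [-0.2752, 0.0932, 0.1951, 0.2884, 0.9562, -0.0502]
V = J·q̇ = [-0.4124, -0.9707, -0.1257, -0.9203, -0.9709, -0.9472]

-0.4124 -0.9707 -0.1257 -0.9203 -0.9709 -0.9472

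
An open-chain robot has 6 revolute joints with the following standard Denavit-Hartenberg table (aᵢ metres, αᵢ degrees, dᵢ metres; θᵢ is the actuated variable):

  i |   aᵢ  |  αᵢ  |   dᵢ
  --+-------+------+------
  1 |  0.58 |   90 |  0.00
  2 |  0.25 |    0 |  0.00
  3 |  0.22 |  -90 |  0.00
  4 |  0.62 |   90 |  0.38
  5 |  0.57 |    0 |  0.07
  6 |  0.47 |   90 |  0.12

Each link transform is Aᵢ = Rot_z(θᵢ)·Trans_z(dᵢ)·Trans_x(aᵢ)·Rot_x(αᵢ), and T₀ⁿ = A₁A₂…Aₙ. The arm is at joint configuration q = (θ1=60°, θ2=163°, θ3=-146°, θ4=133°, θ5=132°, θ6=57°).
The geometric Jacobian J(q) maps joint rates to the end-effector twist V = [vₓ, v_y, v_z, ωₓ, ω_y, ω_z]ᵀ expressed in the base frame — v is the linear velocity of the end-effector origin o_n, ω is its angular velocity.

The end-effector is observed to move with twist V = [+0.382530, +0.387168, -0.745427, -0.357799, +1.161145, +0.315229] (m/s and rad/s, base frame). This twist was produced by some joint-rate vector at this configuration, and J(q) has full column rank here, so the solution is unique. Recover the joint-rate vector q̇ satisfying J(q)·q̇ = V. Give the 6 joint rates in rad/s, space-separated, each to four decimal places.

o_n = [0.3396, 0.5174, 0.9212]
J₁: ẑ×o_n = [-0.5174, 0.3396, 0.0000], ω = ẑ
J2: z=[0.8660, -0.5000, 0.0000] o=[0.2900, 0.5023, 0.0000] → [-0.4606, -0.7978, 0.0379, 0.8660, -0.5000, 0.0000]
J3: z=[0.8660, -0.5000, 0.0000] o=[0.1705, 0.2952, 0.0731] → [-0.4241, -0.7345, 0.2770, 0.8660, -0.5000, 0.0000]
J4: z=[-0.1462, -0.2532, 0.9563] o=[0.2757, 0.4774, 0.1374] → [-0.2367, 0.1758, 0.0104, -0.1462, -0.2532, 0.9563]
J5: z=[-0.2409, 0.9467, 0.2138] o=[-0.3748, 0.2578, 0.3772] → [0.4595, 0.2838, -0.7389, -0.2409, 0.9467, 0.2138]
J6: z=[-0.2409, 0.9467, 0.2138] o=[-0.0876, 0.2927, 0.8733] → [-0.0027, 0.1029, -0.4586, -0.2409, 0.9467, 0.2138]
q̇ = J⁺·V = [0.1200, -0.2000, 0.1000, -0.0550, 0.8330, 0.3260]

0.1200 -0.2000 0.1000 -0.0550 0.8330 0.3260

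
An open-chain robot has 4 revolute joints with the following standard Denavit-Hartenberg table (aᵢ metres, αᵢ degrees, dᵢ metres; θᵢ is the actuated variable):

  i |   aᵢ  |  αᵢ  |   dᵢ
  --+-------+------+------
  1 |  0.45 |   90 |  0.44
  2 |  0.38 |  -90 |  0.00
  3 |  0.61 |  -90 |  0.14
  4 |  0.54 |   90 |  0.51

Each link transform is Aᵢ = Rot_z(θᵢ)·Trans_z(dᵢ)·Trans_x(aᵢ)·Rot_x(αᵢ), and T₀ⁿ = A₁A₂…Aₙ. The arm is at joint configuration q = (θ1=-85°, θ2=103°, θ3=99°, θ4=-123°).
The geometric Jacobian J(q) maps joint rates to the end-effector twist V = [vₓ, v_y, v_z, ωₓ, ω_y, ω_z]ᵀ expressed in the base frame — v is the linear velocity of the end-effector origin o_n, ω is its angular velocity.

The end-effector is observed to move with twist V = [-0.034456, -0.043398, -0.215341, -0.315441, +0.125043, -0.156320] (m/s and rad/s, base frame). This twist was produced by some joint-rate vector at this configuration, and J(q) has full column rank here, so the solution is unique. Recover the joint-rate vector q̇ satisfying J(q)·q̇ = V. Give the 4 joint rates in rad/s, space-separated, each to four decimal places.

0.0430 0.2780 0.1930 0.1620

o_n = [0.2236, 0.1086, 0.1379]
J₁: ẑ×o_n = [-0.1086, 0.2236, 0.0000], ω = ẑ
J2: z=[-0.9962, -0.0872, 0.0000] o=[0.0392, -0.4483, 0.4400] → [0.0263, -0.3009, -0.5387, -0.9962, -0.0872, 0.0000]
J3: z=[-0.0849, 0.9707, -0.2250] o=[0.0318, -0.3631, 0.8103] → [-0.5465, -0.1002, -0.2263, -0.0849, 0.9707, -0.2250]
J4: z=[-0.1365, -0.2350, -0.9624] o=[0.6219, -0.1961, 0.6858] → [0.4220, 0.3086, -0.1352, -0.1365, -0.2350, -0.9624]
q̇ = J⁺·V = [0.0430, 0.2780, 0.1930, 0.1620]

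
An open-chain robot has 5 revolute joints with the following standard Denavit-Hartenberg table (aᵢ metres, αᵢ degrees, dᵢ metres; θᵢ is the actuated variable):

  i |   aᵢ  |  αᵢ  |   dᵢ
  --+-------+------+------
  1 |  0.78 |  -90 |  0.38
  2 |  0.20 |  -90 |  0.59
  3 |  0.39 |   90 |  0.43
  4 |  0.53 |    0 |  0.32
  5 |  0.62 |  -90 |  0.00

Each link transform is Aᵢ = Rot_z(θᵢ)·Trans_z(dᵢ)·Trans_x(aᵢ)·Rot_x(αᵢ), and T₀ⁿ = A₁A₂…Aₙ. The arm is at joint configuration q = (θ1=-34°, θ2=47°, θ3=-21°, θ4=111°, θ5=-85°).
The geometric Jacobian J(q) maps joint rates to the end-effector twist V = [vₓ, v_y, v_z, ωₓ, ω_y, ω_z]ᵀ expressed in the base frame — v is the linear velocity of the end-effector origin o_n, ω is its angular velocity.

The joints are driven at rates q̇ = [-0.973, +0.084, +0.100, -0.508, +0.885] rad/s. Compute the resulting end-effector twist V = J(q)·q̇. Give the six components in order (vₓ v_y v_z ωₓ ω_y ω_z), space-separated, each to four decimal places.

0.5181 -0.8791 -0.3243 0.1068 0.4538 -0.9424

o_n = [1.0179, 0.7128, -1.0156]
J₁: ẑ×o_n = [-0.7128, 1.0179, 0.0000], ω = ẑ
J2: z=[0.5592, 0.8290, 0.0000] o=[0.6466, -0.4362, 0.3800] → [-1.1570, 0.7804, 0.3348, 0.5592, 0.8290, 0.0000]
J3: z=[-0.6063, 0.4090, -0.6820] o=[1.0897, -0.0233, 0.2337] → [-0.0089, -0.7085, -0.4170, -0.6063, 0.4090, -0.6820]
J4: z=[0.3194, 0.9106, 0.2621] o=[1.1130, 0.1296, -0.3258] → [-0.7810, 0.1954, 0.2729, 0.3194, 0.9106, 0.2621]
J5: z=[0.3194, 0.9106, 0.2621] o=[0.7768, 0.6345, -0.4497] → [-0.5358, 0.2439, -0.1945, 0.3194, 0.9106, 0.2621]
V = J·q̇ = [0.5181, -0.8791, -0.3243, 0.1068, 0.4538, -0.9424]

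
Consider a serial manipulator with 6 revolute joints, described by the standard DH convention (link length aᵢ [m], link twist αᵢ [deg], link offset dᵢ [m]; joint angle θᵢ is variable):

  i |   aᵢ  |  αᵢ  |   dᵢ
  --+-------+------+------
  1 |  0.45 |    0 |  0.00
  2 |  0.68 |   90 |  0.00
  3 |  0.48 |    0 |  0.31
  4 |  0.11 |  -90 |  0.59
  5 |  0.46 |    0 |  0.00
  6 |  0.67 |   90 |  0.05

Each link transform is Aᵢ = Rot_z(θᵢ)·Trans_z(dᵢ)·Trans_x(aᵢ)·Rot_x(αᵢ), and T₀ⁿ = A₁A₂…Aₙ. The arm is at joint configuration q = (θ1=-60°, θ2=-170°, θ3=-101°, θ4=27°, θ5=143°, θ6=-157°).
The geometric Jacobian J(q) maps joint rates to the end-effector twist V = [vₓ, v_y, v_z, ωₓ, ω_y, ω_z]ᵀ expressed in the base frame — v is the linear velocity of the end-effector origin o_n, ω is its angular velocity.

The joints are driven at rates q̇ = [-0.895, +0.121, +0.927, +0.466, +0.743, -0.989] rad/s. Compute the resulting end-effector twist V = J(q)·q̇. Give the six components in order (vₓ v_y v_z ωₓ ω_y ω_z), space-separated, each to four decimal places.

o_n = [0.3478, 0.6855, -0.8349]
J₁: ẑ×o_n = [-0.6855, 0.3478, 0.0000], ω = ẑ
J2: z=[0.0000, 0.0000, 1.0000] o=[0.2250, -0.3897, 0.0000] → [-1.0752, 0.1228, 0.0000, 0.0000, 0.0000, 1.0000]
J3: z=[0.7660, 0.6428, 0.0000] o=[-0.2121, 0.1312, 0.0000] → [-0.5367, 0.6396, 0.0647, 0.7660, 0.6428, 0.0000]
J4: z=[0.7660, 0.6428, 0.0000] o=[0.0843, 0.2603, -0.4712] → [-0.2338, 0.2786, 0.1563, 0.7660, 0.6428, 0.0000]
J5: z=[-0.6179, 0.7364, 0.2756] o=[0.5167, 0.6628, -0.5769] → [-0.1963, -0.2060, 0.1103, -0.6179, 0.7364, 0.2756]
J6: z=[-0.6179, 0.7364, 0.2756] o=[0.3697, 0.4073, -0.2238] → [-0.5267, -0.3837, -0.1558, -0.6179, 0.7364, 0.2756]
V = J·q̇ = [0.2521, 0.6527, 0.3689, 1.2191, 0.7143, -0.8418]

0.2521 0.6527 0.3689 1.2191 0.7143 -0.8418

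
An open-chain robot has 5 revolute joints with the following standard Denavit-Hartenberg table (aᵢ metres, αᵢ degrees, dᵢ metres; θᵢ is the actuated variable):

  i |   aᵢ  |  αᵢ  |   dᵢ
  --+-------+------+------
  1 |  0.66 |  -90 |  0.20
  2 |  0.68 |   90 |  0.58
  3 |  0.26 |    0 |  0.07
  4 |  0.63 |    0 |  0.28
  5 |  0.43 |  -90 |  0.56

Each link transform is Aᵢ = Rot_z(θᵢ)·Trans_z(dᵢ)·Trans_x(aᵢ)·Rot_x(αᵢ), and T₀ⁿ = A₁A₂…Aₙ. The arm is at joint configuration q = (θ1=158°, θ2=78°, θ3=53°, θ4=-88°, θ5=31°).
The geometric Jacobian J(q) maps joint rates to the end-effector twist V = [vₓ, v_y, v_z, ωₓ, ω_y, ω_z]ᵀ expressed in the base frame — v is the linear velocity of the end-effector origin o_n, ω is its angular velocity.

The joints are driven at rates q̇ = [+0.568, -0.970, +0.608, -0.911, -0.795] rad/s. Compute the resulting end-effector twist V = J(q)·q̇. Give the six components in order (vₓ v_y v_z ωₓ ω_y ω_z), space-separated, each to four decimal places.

-1.3458 -0.0588 1.4855 1.3592 0.4970 0.3397

o_n = [-1.9291, 0.3520, -1.3534]
J₁: ẑ×o_n = [-0.3520, -1.9291, 0.0000], ω = ẑ
J2: z=[-0.3746, -0.9272, 0.0000] o=[-0.6119, 0.2472, 0.2000] → [1.4403, -0.5819, -1.2605, -0.3746, -0.9272, 0.0000]
J3: z=[-0.9069, 0.3664, 0.2079] o=[-0.9603, -0.2376, -0.4651] → [-0.4480, -1.0070, -0.1797, -0.9069, 0.3664, 0.2079]
J4: z=[-0.9069, 0.3664, 0.2079] o=[-1.1317, -0.3923, -0.6036] → [-0.4295, -0.8457, -0.3828, -0.9069, 0.3664, 0.2079]
J5: z=[-0.9069, 0.3664, 0.2079] o=[-1.3498, 0.0856, -1.0502] → [-0.1665, -0.3954, -0.0293, -0.9069, 0.3664, 0.2079]
V = J·q̇ = [-1.3458, -0.0588, 1.4855, 1.3592, 0.4970, 0.3397]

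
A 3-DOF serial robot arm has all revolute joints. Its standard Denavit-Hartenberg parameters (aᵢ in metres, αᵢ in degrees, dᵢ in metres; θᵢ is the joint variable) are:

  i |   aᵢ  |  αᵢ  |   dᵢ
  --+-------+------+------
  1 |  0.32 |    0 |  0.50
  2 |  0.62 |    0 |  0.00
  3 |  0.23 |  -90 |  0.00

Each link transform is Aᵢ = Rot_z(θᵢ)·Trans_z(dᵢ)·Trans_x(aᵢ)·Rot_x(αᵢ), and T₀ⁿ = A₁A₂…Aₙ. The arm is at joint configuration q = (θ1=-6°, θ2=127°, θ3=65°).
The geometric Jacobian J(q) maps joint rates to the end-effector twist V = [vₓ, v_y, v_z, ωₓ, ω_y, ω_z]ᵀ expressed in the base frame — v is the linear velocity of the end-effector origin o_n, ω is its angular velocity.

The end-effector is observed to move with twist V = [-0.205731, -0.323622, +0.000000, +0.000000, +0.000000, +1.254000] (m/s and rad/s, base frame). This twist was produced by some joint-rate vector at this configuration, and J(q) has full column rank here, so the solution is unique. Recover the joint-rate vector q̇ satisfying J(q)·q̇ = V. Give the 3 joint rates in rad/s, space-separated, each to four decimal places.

0.3520 0.1140 0.7880

o_n = [-0.2298, 0.4740, 0.5000]
J₁: ẑ×o_n = [-0.4740, -0.2298, 0.0000], ω = ẑ
J2: z=[0.0000, 0.0000, 1.0000] o=[0.3182, -0.0334, 0.5000] → [-0.5074, -0.5481, 0.0000, 0.0000, 0.0000, 1.0000]
J3: z=[0.0000, 0.0000, 1.0000] o=[-0.0011, 0.4980, 0.5000] → [0.0240, -0.2287, 0.0000, 0.0000, 0.0000, 1.0000]
q̇ = J⁺·V = [0.3520, 0.1140, 0.7880]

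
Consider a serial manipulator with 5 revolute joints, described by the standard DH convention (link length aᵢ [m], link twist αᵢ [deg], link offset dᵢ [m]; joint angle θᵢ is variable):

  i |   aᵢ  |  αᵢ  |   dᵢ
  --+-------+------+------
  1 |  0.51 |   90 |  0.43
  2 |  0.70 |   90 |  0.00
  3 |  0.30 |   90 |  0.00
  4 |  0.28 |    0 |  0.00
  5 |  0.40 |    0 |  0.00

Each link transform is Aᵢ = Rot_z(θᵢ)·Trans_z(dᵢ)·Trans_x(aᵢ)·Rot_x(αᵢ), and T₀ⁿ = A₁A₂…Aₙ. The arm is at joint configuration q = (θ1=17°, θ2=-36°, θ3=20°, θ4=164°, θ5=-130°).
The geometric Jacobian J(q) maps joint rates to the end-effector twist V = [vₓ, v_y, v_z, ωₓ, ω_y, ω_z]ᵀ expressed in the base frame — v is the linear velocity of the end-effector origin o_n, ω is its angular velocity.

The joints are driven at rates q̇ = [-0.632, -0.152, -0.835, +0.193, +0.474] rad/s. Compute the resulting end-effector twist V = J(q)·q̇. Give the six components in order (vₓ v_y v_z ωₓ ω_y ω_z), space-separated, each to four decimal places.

o_n = [1.1599, 0.2250, -0.4250]
J₁: ẑ×o_n = [-0.2250, 1.1599, 0.0000], ω = ẑ
J2: z=[0.2924, -0.9563, 0.0000] o=[0.4877, 0.1491, 0.4300] → [0.8177, 0.2500, 0.6650, 0.2924, -0.9563, 0.0000]
J3: z=[-0.5621, -0.1719, -0.8090] o=[1.0293, 0.3147, 0.0186] → [0.0037, -0.3550, 0.0729, -0.5621, -0.1719, -0.8090]
J4: z=[-0.0101, 0.9795, -0.2010] o=[1.2774, 0.2832, -0.1472] → [-0.2839, 0.0208, 0.1156, -0.0101, 0.9795, -0.2010]
J5: z=[-0.0101, 0.9795, -0.2010] o=[1.0114, 0.2982, -0.0609] → [-0.3714, -0.0335, -0.1447, -0.0101, 0.9795, -0.2010]
V = J·q̇ = [-0.2160, -0.4865, -0.2082, 0.4182, 0.9422, -0.0906]

-0.2160 -0.4865 -0.2082 0.4182 0.9422 -0.0906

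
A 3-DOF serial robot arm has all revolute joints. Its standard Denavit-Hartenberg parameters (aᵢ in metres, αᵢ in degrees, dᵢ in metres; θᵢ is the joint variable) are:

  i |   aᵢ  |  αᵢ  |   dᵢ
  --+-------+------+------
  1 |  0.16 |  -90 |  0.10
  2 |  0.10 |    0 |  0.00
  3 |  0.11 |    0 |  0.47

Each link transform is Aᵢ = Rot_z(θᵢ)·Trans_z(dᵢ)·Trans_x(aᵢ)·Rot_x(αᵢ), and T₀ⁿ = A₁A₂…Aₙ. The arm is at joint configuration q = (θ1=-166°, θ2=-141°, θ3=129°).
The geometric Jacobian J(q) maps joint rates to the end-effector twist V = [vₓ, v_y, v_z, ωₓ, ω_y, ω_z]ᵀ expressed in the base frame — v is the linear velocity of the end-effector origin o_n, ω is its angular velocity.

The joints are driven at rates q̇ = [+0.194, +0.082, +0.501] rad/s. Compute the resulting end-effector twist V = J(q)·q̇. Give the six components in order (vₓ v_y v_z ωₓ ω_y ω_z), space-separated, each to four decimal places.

o_n = [-0.0705, -0.5020, 0.1858]
J₁: ẑ×o_n = [0.5020, -0.0705, 0.0000], ω = ẑ
J2: z=[0.2419, -0.9703, 0.0000] o=[-0.1552, -0.0387, 0.1000] → [-0.0833, -0.0208, -0.0299, 0.2419, -0.9703, 0.0000]
J3: z=[0.2419, -0.9703, 0.0000] o=[-0.0798, -0.0199, 0.1629] → [-0.0222, -0.0055, -0.1076, 0.2419, -0.9703, 0.0000]
V = J·q̇ = [0.0794, -0.0182, -0.0564, 0.1410, -0.5657, 0.1940]

0.0794 -0.0182 -0.0564 0.1410 -0.5657 0.1940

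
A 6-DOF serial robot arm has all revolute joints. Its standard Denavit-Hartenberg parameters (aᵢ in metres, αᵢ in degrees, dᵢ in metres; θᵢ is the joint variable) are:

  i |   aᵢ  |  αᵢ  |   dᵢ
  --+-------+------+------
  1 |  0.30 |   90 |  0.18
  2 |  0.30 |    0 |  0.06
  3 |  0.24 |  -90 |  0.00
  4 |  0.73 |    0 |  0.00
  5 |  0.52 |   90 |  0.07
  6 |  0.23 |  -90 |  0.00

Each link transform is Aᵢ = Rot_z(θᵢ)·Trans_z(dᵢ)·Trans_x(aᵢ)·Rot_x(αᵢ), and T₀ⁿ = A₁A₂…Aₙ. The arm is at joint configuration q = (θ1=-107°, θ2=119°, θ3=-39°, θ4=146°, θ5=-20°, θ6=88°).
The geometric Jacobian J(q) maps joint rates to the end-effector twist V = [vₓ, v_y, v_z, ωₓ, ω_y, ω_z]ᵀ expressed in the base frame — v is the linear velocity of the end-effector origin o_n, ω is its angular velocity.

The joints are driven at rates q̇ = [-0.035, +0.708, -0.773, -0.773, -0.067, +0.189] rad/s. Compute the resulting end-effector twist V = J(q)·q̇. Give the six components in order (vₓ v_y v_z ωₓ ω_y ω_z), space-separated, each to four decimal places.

o_n = [0.8170, 0.0201, -0.1708]
J₁: ẑ×o_n = [-0.0201, 0.8170, 0.0000], ω = ẑ
J2: z=[-0.9563, 0.2924, 0.0000] o=[-0.0877, -0.2869, 0.1800] → [-0.1026, -0.3355, -0.5581, -0.9563, 0.2924, 0.0000]
J3: z=[-0.9563, 0.2924, 0.0000] o=[-0.1026, -0.1303, 0.4424] → [-0.1793, -0.5864, -0.4126, -0.9563, 0.2924, 0.0000]
J4: z=[0.2879, 0.9418, 0.1736] o=[-0.1148, -0.1701, 0.6787] → [-0.8331, 0.4064, -0.8227, 0.2879, 0.9418, 0.1736]
J5: z=[0.2879, 0.9418, 0.1736] o=[0.3063, -0.1890, 0.0827] → [-0.2751, 0.1617, -0.4207, 0.2879, 0.9418, 0.1736]
J6: z=[0.5210, -0.3062, 0.7967] o=[0.7443, -0.1953, -0.2061] → [-0.1824, 0.0395, 0.1344, 0.5210, -0.3062, 0.7967]
V = J·q̇ = [0.6947, -0.1303, 0.6134, -0.0812, -0.8680, -0.0303]

0.6947 -0.1303 0.6134 -0.0812 -0.8680 -0.0303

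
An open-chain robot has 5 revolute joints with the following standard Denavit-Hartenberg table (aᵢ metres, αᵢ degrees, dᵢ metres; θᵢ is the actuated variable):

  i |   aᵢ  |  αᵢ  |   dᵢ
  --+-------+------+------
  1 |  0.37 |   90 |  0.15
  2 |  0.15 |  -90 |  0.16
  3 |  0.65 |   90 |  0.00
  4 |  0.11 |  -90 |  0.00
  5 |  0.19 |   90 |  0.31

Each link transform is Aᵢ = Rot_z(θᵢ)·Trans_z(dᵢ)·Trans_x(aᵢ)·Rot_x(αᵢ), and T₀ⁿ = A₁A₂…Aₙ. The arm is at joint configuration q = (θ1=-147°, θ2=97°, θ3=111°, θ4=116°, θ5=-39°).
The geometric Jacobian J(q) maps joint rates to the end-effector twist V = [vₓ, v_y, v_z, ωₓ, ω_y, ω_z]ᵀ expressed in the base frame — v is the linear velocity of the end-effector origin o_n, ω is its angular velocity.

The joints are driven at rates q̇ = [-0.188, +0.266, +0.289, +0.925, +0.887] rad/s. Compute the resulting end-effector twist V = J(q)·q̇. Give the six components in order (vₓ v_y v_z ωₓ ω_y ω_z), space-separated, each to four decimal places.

-0.3401 0.0359 -0.1531 -0.3353 0.5916 0.9649

o_n = [-0.1458, -0.2427, 0.3061]
J₁: ẑ×o_n = [0.2427, -0.1458, 0.0000], ω = ẑ
J2: z=[-0.5446, 0.8387, 0.0000] o=[-0.3103, -0.2015, 0.1500] → [0.1309, 0.0850, -0.1156, -0.5446, 0.8387, 0.0000]
J3: z=[0.8324, 0.5406, -0.1219] o=[-0.3821, -0.0574, 0.2989] → [-0.0187, -0.0348, -0.2820, 0.8324, 0.5406, -0.1219]
J4: z=[0.2906, -0.2386, 0.9266] o=[-0.0754, -0.5818, 0.0677] → [-0.3711, -0.1345, 0.0818, 0.2906, -0.2386, 0.9266]
J5: z=[-0.7890, 0.4881, 0.3731] o=[-0.0159, -0.4894, 0.0728] → [0.0218, 0.1356, -0.1313, -0.7890, 0.4881, 0.3731]
V = J·q̇ = [-0.3401, 0.0359, -0.1531, -0.3353, 0.5916, 0.9649]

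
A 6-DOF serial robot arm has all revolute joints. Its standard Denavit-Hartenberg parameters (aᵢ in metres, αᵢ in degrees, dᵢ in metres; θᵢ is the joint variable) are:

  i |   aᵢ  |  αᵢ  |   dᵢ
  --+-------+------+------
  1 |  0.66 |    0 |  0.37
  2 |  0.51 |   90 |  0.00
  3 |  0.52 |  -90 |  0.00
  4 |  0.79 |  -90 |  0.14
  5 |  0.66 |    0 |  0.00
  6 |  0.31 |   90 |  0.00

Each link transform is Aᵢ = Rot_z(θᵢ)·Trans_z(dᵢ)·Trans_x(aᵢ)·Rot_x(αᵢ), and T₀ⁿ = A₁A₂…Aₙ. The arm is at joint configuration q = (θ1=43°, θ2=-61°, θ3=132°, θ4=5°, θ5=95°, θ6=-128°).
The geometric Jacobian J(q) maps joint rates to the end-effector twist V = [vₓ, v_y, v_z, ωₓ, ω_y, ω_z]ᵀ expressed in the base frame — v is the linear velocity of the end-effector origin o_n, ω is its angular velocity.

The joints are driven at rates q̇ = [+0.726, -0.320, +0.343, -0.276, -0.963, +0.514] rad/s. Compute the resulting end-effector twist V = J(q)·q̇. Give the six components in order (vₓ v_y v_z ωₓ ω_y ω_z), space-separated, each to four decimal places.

-1.3134 0.3325 0.1319 -0.0740 -0.8069 0.6198

o_n = [0.2808, 0.6067, 1.7245]
J₁: ẑ×o_n = [-0.6067, 0.2808, 0.0000], ω = ẑ
J2: z=[0.0000, 0.0000, 1.0000] o=[0.4827, 0.4501, 0.3700] → [-0.1566, -0.2019, 0.0000, 0.0000, 0.0000, 1.0000]
J3: z=[-0.3090, -0.9511, 0.0000] o=[0.9677, 0.2925, 0.3700] → [-1.2882, 0.4186, -0.7504, -0.3090, -0.9511, 0.0000]
J4: z=[-0.7068, 0.2296, -0.6691] o=[0.6368, 0.4000, 0.7564] → [0.3606, 0.9224, -0.0643, -0.7068, 0.2296, -0.6691]
J5: z=[0.3633, 0.9294, -0.0648] o=[0.0583, 0.6604, 1.2476] → [0.4397, -0.1877, -0.2263, 0.3633, 0.9294, -0.0648]
J6: z=[0.3633, 0.9294, -0.0648] o=[0.5579, 0.4928, 1.6450] → [0.0813, -0.0109, 0.2990, 0.3633, 0.9294, -0.0648]
V = J·q̇ = [-1.3134, 0.3325, 0.1319, -0.0740, -0.8069, 0.6198]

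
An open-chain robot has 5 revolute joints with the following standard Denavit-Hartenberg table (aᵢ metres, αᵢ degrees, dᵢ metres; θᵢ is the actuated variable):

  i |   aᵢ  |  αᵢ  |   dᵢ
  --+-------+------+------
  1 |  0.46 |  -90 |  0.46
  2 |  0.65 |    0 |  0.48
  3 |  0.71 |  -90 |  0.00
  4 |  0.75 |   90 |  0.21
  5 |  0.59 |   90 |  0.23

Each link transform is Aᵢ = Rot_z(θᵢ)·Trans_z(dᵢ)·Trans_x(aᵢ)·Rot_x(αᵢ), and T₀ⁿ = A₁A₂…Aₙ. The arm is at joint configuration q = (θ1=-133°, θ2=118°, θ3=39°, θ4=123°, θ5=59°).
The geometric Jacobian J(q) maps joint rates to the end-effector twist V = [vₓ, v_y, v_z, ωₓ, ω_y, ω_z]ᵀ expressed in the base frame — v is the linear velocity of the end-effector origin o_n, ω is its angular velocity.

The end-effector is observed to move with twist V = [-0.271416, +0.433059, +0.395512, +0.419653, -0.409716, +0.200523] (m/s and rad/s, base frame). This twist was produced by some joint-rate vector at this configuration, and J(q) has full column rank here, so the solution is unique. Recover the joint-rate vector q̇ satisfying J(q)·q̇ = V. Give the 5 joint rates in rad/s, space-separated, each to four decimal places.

o_n = [-0.0954, 0.6736, 0.4164]
J₁: ẑ×o_n = [-0.6736, -0.0954, 0.0000], ω = ẑ
J2: z=[0.7314, -0.6820, 0.0000] o=[-0.3137, -0.3364, 0.4600] → [0.0297, 0.0319, 0.8876, 0.7314, -0.6820, 0.0000]
J3: z=[0.7314, -0.6820, 0.0000] o=[0.2454, -0.4406, -0.1139] → [-0.3617, -0.3878, 0.5824, 0.7314, -0.6820, 0.0000]
J4: z=[0.2665, 0.2858, 0.9205] o=[0.6912, 0.0374, -0.3913] → [-0.3548, -0.9393, 0.3943, 0.2665, 0.2858, 0.9205]
J5: z=[0.1282, 0.9360, -0.3277] o=[0.0307, 0.2514, -0.0384] → [0.5641, -0.0170, 0.1721, 0.1282, 0.9360, -0.3277]
q̇ = J⁺·V = [0.8890, 0.5120, 0.2410, -0.6390, 0.3060]

0.8890 0.5120 0.2410 -0.6390 0.3060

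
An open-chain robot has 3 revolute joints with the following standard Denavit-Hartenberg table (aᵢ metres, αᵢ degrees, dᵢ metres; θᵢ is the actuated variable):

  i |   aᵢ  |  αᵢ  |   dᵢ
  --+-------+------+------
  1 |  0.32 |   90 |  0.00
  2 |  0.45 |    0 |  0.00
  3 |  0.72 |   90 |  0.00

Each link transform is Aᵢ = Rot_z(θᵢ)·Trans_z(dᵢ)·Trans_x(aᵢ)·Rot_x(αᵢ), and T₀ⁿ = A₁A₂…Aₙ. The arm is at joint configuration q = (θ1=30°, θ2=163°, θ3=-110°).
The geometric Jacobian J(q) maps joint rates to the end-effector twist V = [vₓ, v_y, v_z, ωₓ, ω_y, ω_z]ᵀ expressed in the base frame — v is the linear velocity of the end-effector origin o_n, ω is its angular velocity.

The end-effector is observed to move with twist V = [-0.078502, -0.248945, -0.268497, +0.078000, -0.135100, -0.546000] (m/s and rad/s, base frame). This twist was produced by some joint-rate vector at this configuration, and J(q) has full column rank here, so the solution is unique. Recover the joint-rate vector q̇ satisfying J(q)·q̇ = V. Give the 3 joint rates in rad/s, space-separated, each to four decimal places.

-0.5460 0.7810 -0.6250

o_n = [0.2797, 0.1615, 0.7066]
J₁: ẑ×o_n = [-0.1615, 0.2797, 0.0000], ω = ẑ
J2: z=[0.5000, -0.8660, 0.0000] o=[0.2771, 0.1600, 0.0000] → [-0.6119, -0.3533, 0.0030, 0.5000, -0.8660, 0.0000]
J3: z=[0.5000, -0.8660, 0.0000] o=[-0.0956, -0.0552, 0.1316] → [-0.4980, -0.2875, 0.4333, 0.5000, -0.8660, 0.0000]
q̇ = J⁺·V = [-0.5460, 0.7810, -0.6250]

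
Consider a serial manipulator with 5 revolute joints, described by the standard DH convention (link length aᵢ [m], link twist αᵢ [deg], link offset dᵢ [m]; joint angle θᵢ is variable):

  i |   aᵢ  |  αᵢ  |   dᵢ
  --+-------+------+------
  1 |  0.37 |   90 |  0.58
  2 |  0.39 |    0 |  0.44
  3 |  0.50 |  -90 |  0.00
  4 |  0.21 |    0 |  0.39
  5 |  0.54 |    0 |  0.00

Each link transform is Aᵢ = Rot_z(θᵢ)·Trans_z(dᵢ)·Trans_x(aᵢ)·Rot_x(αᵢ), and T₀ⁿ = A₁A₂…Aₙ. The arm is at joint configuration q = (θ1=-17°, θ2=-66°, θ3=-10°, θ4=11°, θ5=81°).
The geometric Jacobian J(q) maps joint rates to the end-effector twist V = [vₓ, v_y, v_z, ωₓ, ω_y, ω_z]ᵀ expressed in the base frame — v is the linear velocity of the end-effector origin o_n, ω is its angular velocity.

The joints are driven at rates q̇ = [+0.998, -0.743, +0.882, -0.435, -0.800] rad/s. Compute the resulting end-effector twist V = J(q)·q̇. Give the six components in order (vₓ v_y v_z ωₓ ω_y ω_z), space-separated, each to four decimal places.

o_n = [1.0673, -0.1802, -0.3488]
J₁: ẑ×o_n = [0.1802, 1.0673, -0.0000], ω = ẑ
J2: z=[-0.2924, -0.9563, 0.0000] o=[0.3538, -0.1082, 0.5800] → [0.8882, -0.2716, 0.7033, -0.2924, -0.9563, 0.0000]
J3: z=[-0.2924, -0.9563, 0.0000] o=[0.3769, -0.5753, 0.2237] → [0.5475, -0.1674, 0.5447, -0.2924, -0.9563, 0.0000]
J4: z=[0.9279, -0.2837, 0.2419] o=[0.4926, -0.6107, -0.2614] → [-0.0794, 0.2201, 0.5625, 0.9279, -0.2837, 0.2419]
J5: z=[0.9279, -0.2837, 0.2419] o=[0.9138, -0.6976, -0.3671] → [-0.1304, 0.0201, 0.5236, 0.9279, -0.2837, 0.2419]
V = J·q̇ = [0.1416, 1.0074, -0.7058, -1.1866, 0.2174, 0.6992]

0.1416 1.0074 -0.7058 -1.1866 0.2174 0.6992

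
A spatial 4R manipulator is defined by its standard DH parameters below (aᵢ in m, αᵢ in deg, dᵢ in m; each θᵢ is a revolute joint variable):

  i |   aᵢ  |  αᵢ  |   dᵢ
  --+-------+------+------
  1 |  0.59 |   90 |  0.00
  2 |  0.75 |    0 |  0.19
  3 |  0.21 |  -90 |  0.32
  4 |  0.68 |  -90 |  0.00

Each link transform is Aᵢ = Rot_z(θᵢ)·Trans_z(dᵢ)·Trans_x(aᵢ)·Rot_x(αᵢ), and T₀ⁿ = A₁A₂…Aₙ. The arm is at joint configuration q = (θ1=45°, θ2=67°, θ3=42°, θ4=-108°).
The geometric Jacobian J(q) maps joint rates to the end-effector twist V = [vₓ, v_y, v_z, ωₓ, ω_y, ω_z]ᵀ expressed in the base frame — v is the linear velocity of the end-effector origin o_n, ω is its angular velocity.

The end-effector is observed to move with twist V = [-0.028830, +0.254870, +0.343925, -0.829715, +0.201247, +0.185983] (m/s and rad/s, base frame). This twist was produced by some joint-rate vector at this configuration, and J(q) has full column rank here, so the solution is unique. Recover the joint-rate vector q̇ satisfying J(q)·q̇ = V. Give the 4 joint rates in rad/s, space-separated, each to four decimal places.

0.3390 0.1930 -0.9220 0.4700

o_n = [1.4424, -0.1935, 0.6903]
J₁: ẑ×o_n = [0.1935, 1.4424, -0.0000], ω = ẑ
J2: z=[0.7071, -0.7071, 0.0000] o=[0.4172, 0.4172, 0.0000] → [-0.4881, -0.4881, 0.2931, 0.7071, -0.7071, 0.0000]
J3: z=[0.7071, -0.7071, 0.0000] o=[0.7588, 0.4901, 0.6904] → [0.0001, 0.0001, 0.0000, 0.7071, -0.7071, 0.0000]
J4: z=[-0.6686, -0.6686, -0.3256] o=[0.9367, 0.2154, 0.8889] → [-0.0003, -0.2975, 0.6115, -0.6686, -0.6686, -0.3256]
q̇ = J⁺·V = [0.3390, 0.1930, -0.9220, 0.4700]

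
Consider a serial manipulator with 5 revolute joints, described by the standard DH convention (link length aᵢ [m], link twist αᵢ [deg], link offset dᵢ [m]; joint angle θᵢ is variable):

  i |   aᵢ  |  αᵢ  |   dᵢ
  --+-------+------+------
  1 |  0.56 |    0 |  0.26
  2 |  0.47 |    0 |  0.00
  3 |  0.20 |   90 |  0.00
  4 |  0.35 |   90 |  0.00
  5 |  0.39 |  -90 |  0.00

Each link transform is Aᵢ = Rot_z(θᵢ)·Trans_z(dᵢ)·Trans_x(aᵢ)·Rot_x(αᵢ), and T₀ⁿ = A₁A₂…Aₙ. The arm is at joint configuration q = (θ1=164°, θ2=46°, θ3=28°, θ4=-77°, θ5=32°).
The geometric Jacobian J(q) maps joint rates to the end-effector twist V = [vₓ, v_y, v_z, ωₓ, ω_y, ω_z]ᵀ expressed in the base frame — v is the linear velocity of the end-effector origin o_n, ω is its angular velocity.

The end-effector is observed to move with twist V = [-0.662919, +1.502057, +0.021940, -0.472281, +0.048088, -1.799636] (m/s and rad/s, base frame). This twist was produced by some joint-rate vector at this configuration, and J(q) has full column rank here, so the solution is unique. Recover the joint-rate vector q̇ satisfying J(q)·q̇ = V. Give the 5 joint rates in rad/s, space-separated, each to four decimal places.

-0.9210 -0.6080 -0.3190 0.4260 -0.2150

o_n = [-1.3077, -0.2706, -0.4033]
J₁: ẑ×o_n = [0.2706, -1.3077, 0.0000], ω = ẑ
J2: z=[0.0000, 0.0000, 1.0000] o=[-0.5383, 0.1544, 0.2600] → [0.4250, -0.7694, 0.0000, 0.0000, 0.0000, 1.0000]
J3: z=[0.0000, 0.0000, 1.0000] o=[-0.9453, -0.0806, 0.2600] → [0.1900, -0.3624, 0.0000, 0.0000, 0.0000, 1.0000]
J4: z=[-0.8480, 0.5299, 0.0000] o=[-1.0513, -0.2503, 0.2600] → [-0.3515, -0.5625, 0.1531, -0.8480, 0.5299, 0.0000]
J5: z=[0.5163, 0.8263, -0.2250] o=[-1.0930, -0.3170, -0.0810] → [-0.2558, 0.2147, 0.2014, 0.5163, 0.8263, -0.2250]
q̇ = J⁺·V = [-0.9210, -0.6080, -0.3190, 0.4260, -0.2150]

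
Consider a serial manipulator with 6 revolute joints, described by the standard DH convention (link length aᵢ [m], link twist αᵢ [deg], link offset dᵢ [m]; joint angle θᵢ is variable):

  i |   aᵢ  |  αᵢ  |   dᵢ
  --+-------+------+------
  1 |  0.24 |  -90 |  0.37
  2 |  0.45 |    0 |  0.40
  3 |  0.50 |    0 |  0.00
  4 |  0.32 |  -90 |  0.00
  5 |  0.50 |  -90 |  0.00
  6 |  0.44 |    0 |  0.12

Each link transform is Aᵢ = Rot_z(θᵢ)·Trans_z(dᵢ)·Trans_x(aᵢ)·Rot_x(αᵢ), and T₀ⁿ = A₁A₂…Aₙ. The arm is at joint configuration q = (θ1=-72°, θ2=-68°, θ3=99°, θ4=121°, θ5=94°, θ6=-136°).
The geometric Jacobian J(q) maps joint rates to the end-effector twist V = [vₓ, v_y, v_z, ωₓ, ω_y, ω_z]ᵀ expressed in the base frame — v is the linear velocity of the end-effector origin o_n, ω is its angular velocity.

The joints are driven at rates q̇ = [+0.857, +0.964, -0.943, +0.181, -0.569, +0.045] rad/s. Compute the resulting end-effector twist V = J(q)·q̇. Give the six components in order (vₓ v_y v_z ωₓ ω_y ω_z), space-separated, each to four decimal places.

o_n = [0.3775, -0.4326, 0.7116]
J₁: ẑ×o_n = [0.4326, 0.3775, -0.0000], ω = ẑ
J2: z=[0.9511, 0.3090, 0.0000] o=[0.0742, -0.2283, 0.3700] → [0.1055, -0.3248, -0.2881, 0.9511, 0.3090, 0.0000]
J3: z=[0.9511, 0.3090, 0.0000] o=[0.5067, -0.2650, 0.7872] → [-0.0234, 0.0720, -0.1195, 0.9511, 0.3090, 0.0000]
J4: z=[0.9511, 0.3090, 0.0000] o=[0.6391, -0.6726, 0.5297] → [0.0562, -0.1729, 0.3090, 0.9511, 0.3090, 0.0000]
J5: z=[-0.1451, 0.4465, 0.8829] o=[0.5518, -0.4039, 0.3795] → [0.1737, -0.1057, 0.0820, -0.1451, 0.4465, 0.8829]
J6: z=[0.3385, -0.8161, 0.4683] o=[0.0870, -0.5873, 0.3959] → [-0.3301, 0.0292, 0.2895, 0.3385, -0.8161, 0.4683]
V = J·q̇ = [0.3911, -0.0273, -0.1427, 0.2899, -0.2284, 0.3757]

0.3911 -0.0273 -0.1427 0.2899 -0.2284 0.3757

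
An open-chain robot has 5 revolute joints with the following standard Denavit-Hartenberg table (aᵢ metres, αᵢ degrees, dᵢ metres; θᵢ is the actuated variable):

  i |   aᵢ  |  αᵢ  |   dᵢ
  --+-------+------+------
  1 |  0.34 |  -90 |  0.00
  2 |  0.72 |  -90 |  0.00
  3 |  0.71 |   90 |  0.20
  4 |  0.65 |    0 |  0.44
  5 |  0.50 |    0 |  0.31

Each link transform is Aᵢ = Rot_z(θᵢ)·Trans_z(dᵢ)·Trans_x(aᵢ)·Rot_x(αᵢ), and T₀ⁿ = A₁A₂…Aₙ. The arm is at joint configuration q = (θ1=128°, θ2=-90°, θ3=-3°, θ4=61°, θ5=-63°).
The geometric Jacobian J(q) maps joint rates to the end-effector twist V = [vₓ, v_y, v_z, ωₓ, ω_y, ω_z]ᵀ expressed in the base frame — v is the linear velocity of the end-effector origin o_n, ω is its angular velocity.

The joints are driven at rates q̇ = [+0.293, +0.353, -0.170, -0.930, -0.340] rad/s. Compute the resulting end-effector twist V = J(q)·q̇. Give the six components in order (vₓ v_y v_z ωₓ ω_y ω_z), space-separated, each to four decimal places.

-0.2298 -0.6778 0.0998 0.8259 0.4295 0.3595

o_n = [-1.3248, 0.3495, 2.2035]
J₁: ẑ×o_n = [-0.3495, -1.3248, 0.0000], ω = ẑ
J2: z=[-0.7880, -0.6157, 0.0000] o=[-0.2093, 0.2679, 0.0000] → [-1.3566, 1.7364, -0.7511, -0.7880, -0.6157, 0.0000]
J3: z=[-0.6157, 0.7880, -0.0000] o=[-0.2093, 0.2679, 0.7200] → [1.1690, 0.9133, 0.8288, -0.6157, 0.7880, -0.0000]
J4: z=[-0.7869, -0.6148, -0.0523] o=[-0.3617, 0.4026, 1.4290] → [-0.4789, 0.6598, -0.5503, -0.7869, -0.6148, -0.0523]
J5: z=[-0.7869, -0.6148, -0.0523] o=[-1.0710, 0.5700, 1.7207] → [-0.3084, 0.3932, 0.0174, -0.7869, -0.6148, -0.0523]
V = J·q̇ = [-0.2298, -0.6778, 0.0998, 0.8259, 0.4295, 0.3595]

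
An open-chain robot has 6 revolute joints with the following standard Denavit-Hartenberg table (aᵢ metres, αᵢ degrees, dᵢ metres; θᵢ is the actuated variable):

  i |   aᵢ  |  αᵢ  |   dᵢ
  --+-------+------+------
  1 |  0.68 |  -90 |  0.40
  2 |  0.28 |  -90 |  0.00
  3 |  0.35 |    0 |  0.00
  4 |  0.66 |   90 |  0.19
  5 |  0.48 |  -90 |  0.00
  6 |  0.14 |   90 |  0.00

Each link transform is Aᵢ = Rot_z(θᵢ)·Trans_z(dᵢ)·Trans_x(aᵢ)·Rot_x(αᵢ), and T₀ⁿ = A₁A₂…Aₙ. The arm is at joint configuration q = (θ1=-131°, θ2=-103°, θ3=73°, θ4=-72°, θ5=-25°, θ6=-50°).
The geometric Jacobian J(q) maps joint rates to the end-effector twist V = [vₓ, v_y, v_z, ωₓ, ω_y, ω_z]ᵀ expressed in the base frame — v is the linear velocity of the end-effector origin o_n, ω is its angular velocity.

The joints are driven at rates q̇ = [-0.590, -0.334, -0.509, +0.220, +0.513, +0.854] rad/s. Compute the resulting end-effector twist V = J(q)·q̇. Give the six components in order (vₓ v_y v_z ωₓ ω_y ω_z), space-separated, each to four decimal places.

o_n = [-0.3704, -0.0481, 1.9092]
J₁: ẑ×o_n = [0.0481, -0.3704, 0.0000], ω = ẑ
J2: z=[0.7547, -0.6561, 0.0000] o=[-0.4461, -0.5132, 0.4000] → [-0.9901, -1.1390, 0.4006, 0.7547, -0.6561, 0.0000]
J3: z=[-0.6392, -0.7354, 0.2250] o=[-0.4048, -0.4657, 0.6728] → [-1.0031, 0.7980, -0.2417, -0.6392, -0.7354, 0.2250]
J4: z=[-0.6392, -0.7354, 0.2250] o=[-0.6423, -0.2287, 0.7725] → [-0.8765, 0.7877, 0.0845, -0.6392, -0.7354, 0.2250]
J5: z=[0.7572, -0.6530, 0.0170] o=[-0.6751, -0.2488, 1.4583] → [-0.2979, -0.3362, 0.3509, 0.7572, -0.6530, 0.0170]
J6: z=[-0.5226, -0.5899, 0.6156] o=[-0.4869, -0.0208, 1.8364] → [-0.0261, 0.1097, 0.0830, -0.5226, -0.5899, 0.6156]
V = J·q̇ = [0.4450, 0.2873, 0.2586, -0.1252, -0.4071, -0.1206]

0.4450 0.2873 0.2586 -0.1252 -0.4071 -0.1206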